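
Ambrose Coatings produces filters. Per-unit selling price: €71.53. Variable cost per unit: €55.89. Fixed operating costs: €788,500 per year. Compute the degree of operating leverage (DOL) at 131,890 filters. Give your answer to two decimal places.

1.62

Contribution at this volume is 131,890 × €15.64 = €2,062,759.60.
Subtracting fixed costs: EBIT = €2,062,759.60 − €788,500 = €1,274,259.60.
So DOL = total CM / EBIT = €2,062,759.60 / €1,274,259.60 = 1.6188.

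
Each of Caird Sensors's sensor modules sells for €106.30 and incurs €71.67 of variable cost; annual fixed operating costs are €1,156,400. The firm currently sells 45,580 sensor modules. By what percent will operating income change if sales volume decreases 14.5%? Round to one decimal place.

At 45,580 units, contribution = 45,580 × €34.63 = €1,578,435.40.
EBIT = €1,578,435.40 − €1,156,400 = €422,035.40.
Degree of operating leverage = €1,578,435.40 / €422,035.40 = 3.7401.
Operating income changes by 3.7401 × -14.5% = -54.2%.

-54.2%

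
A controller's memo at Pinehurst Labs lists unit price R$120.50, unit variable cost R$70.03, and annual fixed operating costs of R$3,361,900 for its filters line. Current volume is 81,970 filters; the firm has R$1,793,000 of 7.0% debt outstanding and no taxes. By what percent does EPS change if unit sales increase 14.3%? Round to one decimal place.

Contribution at this volume is 81,970 × R$50.47 = R$4,137,025.90.
Operating income = contribution − fixed costs = R$4,137,025.90 − R$3,361,900 = R$775,125.90.
Interest = R$125,510.00, so EBIT − I = R$649,615.90.
Degree of combined leverage = contribution ÷ (EBIT − I) = R$4,137,025.90 ÷ R$649,615.90 = 6.3684.
EPS therefore changes by 6.3684 × (+14.3%) = +91.1%.

+91.1%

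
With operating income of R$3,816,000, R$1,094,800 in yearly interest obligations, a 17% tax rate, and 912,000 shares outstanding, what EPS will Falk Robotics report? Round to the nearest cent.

R$2.48

Pre-tax income = R$3,816,000 − R$1,094,800.00 = R$2,721,200.00.
Net income = R$2,721,200.00 × (1 − 0.17) = R$2,258,596.00.
Per share: R$2,258,596.00 / 912,000 shares = R$2.48.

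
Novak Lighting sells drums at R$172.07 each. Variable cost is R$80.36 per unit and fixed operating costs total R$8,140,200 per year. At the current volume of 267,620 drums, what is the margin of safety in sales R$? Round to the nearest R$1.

Each unit contributes R$172.07 − R$80.36 = R$91.71. Break-even units = R$8,140,200 ÷ R$91.71 = 88,760.22; break-even revenue = 88,760.22 × R$172.07 = R$15,272,971.48.
Actual sales revenue = 267,620 × R$172.07 = R$46,049,373.40.
Margin of safety = R$46,049,373.40 − R$15,272,971.48 = R$30,776,402.

R$30,776,402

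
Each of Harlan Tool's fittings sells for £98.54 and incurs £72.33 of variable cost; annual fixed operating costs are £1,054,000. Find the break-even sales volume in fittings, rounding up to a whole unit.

40,214 fittings

Unit CM = price − variable cost = £98.54 − £72.33 = £26.21.
Units to break even: £1,054,000 ÷ £26.21 = 40,213.66, rounded up to 40,214.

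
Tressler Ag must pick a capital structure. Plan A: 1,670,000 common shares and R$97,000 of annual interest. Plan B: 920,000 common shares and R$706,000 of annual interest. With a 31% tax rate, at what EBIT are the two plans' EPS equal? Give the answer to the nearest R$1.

R$1,453,040

At indifference, (EBIT − 97,000)(1 − t)/1,670,000 = (EBIT − 706,000)(1 − t)/920,000.
The (1 − t) factor cancels: (EBIT − 97,000) × 920,000 = (EBIT − 706,000) × 1,670,000.
EBIT × (1,670,000 − 920,000) = 706,000 × 1,670,000 − 97,000 × 920,000 = 1,089,780,000,000, so EBIT = 1,089,780,000,000 ÷ 750,000 = 1,453,040.00.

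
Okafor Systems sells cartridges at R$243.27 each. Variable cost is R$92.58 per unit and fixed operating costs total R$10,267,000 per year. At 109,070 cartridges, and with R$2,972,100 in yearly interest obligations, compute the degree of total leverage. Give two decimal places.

5.14

Contribution at this volume is 109,070 × R$150.69 = R$16,435,758.30.
Subtracting fixed costs: EBIT = R$16,435,758.30 − R$10,267,000 = R$6,168,758.30. Interest = R$2,972,100.00.
DOL = R$16,435,758.30 ÷ R$6,168,758.30 = 2.6644; DFL = R$6,168,758.30 ÷ R$3,196,658.30 = 1.9298.
DCL = DOL × DFL = 2.6644 × 1.9298 = 5.1418.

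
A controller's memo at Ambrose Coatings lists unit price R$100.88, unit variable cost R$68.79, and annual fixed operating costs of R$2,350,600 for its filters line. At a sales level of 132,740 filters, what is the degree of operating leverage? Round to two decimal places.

Total contribution margin = 132,740 × R$32.09 = R$4,259,626.60.
Operating income = contribution − fixed costs = R$4,259,626.60 − R$2,350,600 = R$1,909,026.60.
DOL = contribution ÷ EBIT = R$4,259,626.60 ÷ R$1,909,026.60 = 2.2313.

2.23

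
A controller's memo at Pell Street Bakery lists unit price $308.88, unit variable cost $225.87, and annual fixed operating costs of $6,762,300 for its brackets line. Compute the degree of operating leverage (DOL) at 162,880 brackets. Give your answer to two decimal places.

Total contribution margin = 162,880 × $83.01 = $13,520,668.80.
Operating income = contribution − fixed costs = $13,520,668.80 − $6,762,300 = $6,758,368.80.
DOL = contribution ÷ EBIT = $13,520,668.80 ÷ $6,758,368.80 = 2.0006.

2.00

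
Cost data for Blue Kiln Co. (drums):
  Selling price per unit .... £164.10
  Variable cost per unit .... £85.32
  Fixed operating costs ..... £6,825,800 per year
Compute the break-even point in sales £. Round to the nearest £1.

CM per unit = £164.10 − £85.32 = £78.78; CM ratio = £78.78 / £164.10 = 0.4801.
Break-even revenue = fixed costs × price ÷ CM = £6,825,800 × £164.10 ÷ £78.78 = £14,218,251.

£14,218,251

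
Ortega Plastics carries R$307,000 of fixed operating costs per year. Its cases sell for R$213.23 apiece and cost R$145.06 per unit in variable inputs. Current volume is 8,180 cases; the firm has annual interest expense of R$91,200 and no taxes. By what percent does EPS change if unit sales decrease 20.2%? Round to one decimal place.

At 8,180 units, contribution = 8,180 × R$68.17 = R$557,630.60.
Subtracting fixed costs: EBIT = R$557,630.60 − R$307,000 = R$250,630.60.
Interest = R$91,200.00, so EBIT − I = R$159,430.60.
Degree of combined leverage = contribution ÷ (EBIT − I) = R$557,630.60 ÷ R$159,430.60 = 3.4976.
EPS therefore changes by 3.4976 × (-20.2%) = -70.7%.

-70.7%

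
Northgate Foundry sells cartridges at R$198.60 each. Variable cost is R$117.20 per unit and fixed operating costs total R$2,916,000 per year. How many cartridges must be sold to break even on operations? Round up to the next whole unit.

35,824 cartridges

Unit CM = price − variable cost = R$198.60 − R$117.20 = R$81.40.
Units to break even: R$2,916,000 ÷ R$81.40 = 35,823.10, rounded up to 35,824.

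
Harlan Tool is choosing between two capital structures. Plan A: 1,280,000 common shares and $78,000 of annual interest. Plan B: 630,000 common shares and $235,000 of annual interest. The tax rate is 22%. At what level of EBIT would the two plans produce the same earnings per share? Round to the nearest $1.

$387,169

At indifference, (EBIT − 78,000)(1 − t)/1,280,000 = (EBIT − 235,000)(1 − t)/630,000.
Cancelling (1 − t) and cross-multiplying: 630,000·(EBIT − 78,000) = 1,280,000·(EBIT − 235,000).
Solving, EBIT = (235,000·1,280,000 − 78,000·630,000) / (1,280,000 − 630,000) = 251,660,000,000 / 650,000 = 387,169.23.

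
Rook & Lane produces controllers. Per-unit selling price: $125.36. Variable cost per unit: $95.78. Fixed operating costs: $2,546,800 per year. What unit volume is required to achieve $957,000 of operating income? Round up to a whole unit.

Contribution margin per unit = $125.36 − $95.78 = $29.58.
Need Q such that Q × $29.58 − $2,546,800 = $957,000, i.e. Q = $3,503,800 / $29.58 = 118,451.66 → 118,452.

118,452 controllers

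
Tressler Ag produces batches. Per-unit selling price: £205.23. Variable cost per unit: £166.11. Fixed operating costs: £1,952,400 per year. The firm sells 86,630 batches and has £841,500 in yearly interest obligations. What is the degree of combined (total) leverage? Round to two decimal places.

5.70

Total contribution margin = 86,630 × £39.12 = £3,388,965.60.
Subtracting fixed costs: EBIT = £3,388,965.60 − £1,952,400 = £1,436,565.60. Interest = £841,500.00, so EBIT − I = £595,065.60.
Degree of total leverage = total CM / (EBIT − interest) = £3,388,965.60 / £595,065.60 = 5.6951.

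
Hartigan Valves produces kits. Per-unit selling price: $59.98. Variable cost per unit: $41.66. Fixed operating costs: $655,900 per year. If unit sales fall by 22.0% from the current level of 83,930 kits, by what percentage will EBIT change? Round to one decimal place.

At 83,930 units, contribution = 83,930 × $18.32 = $1,537,597.60.
Operating income = contribution − fixed costs = $1,537,597.60 − $655,900 = $881,697.60.
So DOL = total CM / EBIT = $1,537,597.60 / $881,697.60 = 1.7439.
Operating income changes by 1.7439 × -22.0% = -38.4%.

-38.4%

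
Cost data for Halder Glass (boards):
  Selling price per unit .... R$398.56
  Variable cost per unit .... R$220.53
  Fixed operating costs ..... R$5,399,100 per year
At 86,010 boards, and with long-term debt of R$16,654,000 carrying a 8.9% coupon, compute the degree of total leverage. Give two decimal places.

Total contribution margin = 86,010 × R$178.03 = R$15,312,360.30.
Subtracting fixed costs: EBIT = R$15,312,360.30 − R$5,399,100 = R$9,913,260.30. Interest = R$1,482,206.00.
DOL = R$15,312,360.30 ÷ R$9,913,260.30 = 1.5446; DFL = R$9,913,260.30 ÷ R$8,431,054.30 = 1.1758.
DCL = DOL × DFL = 1.5446 × 1.1758 = 1.8161.

1.82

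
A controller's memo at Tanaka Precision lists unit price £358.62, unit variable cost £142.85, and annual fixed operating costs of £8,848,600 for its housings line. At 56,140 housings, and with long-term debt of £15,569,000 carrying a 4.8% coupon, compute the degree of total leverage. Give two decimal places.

4.81

At 56,140 units, contribution = 56,140 × £215.77 = £12,113,327.80.
Operating income = contribution − fixed costs = £12,113,327.80 − £8,848,600 = £3,264,727.80. Interest = £747,312.00, so EBIT − I = £2,517,415.80.
Degree of total leverage = total CM / (EBIT − interest) = £12,113,327.80 / £2,517,415.80 = 4.8118.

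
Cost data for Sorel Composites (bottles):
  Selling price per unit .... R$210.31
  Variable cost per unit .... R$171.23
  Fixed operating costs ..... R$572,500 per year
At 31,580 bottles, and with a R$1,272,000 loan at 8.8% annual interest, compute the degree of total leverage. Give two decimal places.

At 31,580 units, contribution = 31,580 × R$39.08 = R$1,234,146.40.
EBIT = R$1,234,146.40 − R$572,500 = R$661,646.40. Interest = R$111,936.00, so EBIT − I = R$549,710.40.
DCL = contribution ÷ (EBIT − I) = R$1,234,146.40 ÷ R$549,710.40 = 2.2451.

2.25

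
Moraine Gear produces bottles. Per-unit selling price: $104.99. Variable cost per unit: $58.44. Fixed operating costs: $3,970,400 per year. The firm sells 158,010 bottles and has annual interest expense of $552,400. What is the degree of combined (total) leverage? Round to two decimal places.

2.60

Contribution at this volume is 158,010 × $46.55 = $7,355,365.50.
Subtracting fixed costs: EBIT = $7,355,365.50 − $3,970,400 = $3,384,965.50. Interest = $552,400.00.
DOL = $7,355,365.50 ÷ $3,384,965.50 = 2.1730; DFL = $3,384,965.50 ÷ $2,832,565.50 = 1.1950.
DCL = DOL × DFL = 2.1730 × 1.1950 = 2.5967.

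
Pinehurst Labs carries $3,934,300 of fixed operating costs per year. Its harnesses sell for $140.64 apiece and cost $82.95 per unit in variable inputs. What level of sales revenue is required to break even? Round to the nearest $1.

CM per unit = $140.64 − $82.95 = $57.69; CM ratio = $57.69 / $140.64 = 0.4102.
Break-even sales = FC ÷ CM ratio = $3,934,300 × $140.64 / $57.69 = $9,591,263.

$9,591,263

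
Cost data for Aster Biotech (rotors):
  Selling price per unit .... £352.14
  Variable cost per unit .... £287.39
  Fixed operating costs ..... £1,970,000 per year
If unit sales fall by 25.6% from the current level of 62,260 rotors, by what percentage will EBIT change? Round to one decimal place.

At 62,260 units, contribution = 62,260 × £64.75 = £4,031,335.00.
Operating income = contribution − fixed costs = £4,031,335.00 − £1,970,000 = £2,061,335.00.
Degree of operating leverage = £4,031,335.00 / £2,061,335.00 = 1.9557.
%ΔEBIT = DOL × %ΔSales = 1.9557 × -25.6% = -50.1%.

-50.1%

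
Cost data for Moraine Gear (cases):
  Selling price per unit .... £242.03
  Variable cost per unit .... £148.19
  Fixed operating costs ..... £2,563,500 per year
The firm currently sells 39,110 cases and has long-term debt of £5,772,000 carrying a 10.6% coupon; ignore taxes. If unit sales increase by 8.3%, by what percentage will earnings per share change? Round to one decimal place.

At 39,110 units, contribution = 39,110 × £93.84 = £3,670,082.40.
Subtracting fixed costs: EBIT = £3,670,082.40 − £2,563,500 = £1,106,582.40.
After interest of £611,832.00, pre-tax earnings = £494,750.40.
Degree of combined leverage = contribution ÷ (EBIT − I) = £3,670,082.40 ÷ £494,750.40 = 7.4180.
%ΔEPS = DCL × %ΔSales = 7.4180 × +8.3% = +61.6%.

+61.6%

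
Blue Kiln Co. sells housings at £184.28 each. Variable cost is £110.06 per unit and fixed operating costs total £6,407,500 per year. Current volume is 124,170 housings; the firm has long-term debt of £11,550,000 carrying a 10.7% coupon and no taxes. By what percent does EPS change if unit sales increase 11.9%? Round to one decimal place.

At 124,170 units, contribution = 124,170 × £74.22 = £9,215,897.40.
EBIT = £9,215,897.40 − £6,407,500 = £2,808,397.40.
After interest of £1,235,850.00, pre-tax earnings = £1,572,547.40.
Degree of combined leverage = contribution ÷ (EBIT − I) = £9,215,897.40 ÷ £1,572,547.40 = 5.8605.
%ΔEPS = DCL × %ΔSales = 5.8605 × +11.9% = +69.7%.

+69.7%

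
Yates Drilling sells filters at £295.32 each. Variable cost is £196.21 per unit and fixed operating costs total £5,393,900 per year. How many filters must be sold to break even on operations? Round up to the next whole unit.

Contribution margin per unit = £295.32 − £196.21 = £99.11.
Break-even Q = £5,393,900 / £99.11 = 54,423.37 → 54,424 filters.

54,424 filters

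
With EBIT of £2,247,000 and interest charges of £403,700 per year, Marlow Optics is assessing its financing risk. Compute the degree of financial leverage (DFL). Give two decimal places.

Interest = £403,700.00.
Degree of financial leverage = EBIT / (EBIT − interest) = £2,247,000 / £1,843,300.00 = 1.2190.

1.22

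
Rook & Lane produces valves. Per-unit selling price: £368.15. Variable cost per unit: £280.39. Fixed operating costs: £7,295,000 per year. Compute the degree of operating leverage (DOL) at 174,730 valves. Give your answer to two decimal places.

1.91

At 174,730 units, contribution = 174,730 × £87.76 = £15,334,304.80.
EBIT = £15,334,304.80 − £7,295,000 = £8,039,304.80.
DOL = contribution ÷ EBIT = £15,334,304.80 ÷ £8,039,304.80 = 1.9074.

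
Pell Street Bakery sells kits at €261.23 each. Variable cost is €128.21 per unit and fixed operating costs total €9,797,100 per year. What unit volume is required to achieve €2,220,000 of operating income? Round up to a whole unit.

Contribution margin per unit = €261.23 − €128.21 = €133.02.
Required volume = (fixed costs + target profit) ÷ CM = (€9,797,100 + €2,220,000) ÷ €133.02 = 90,340.55, so 90,341 kits.

90,341 kits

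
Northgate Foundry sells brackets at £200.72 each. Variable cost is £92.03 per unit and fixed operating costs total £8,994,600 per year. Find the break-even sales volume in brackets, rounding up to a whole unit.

Each unit contributes £200.72 − £92.03 = £108.69.
Units to break even: £8,994,600 ÷ £108.69 = 82,754.62, rounded up to 82,755.

82,755 brackets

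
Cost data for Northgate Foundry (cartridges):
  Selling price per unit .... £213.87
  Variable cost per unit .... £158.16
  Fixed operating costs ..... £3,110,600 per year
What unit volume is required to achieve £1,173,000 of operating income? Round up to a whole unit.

Each unit contributes £213.87 − £158.16 = £55.71.
Required volume = (fixed costs + target profit) ÷ CM = (£3,110,600 + £1,173,000) ÷ £55.71 = 76,891.04, so 76,892 cartridges.

76,892 cartridges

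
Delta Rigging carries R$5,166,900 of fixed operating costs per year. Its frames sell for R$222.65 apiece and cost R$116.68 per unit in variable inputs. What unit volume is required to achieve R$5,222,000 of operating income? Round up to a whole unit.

Each unit contributes R$222.65 − R$116.68 = R$105.97.
Units = (FC + target) / CM = (R$5,166,900 + R$5,222,000) / R$105.97 = 98,036.24, so 98,037 frames.

98,037 frames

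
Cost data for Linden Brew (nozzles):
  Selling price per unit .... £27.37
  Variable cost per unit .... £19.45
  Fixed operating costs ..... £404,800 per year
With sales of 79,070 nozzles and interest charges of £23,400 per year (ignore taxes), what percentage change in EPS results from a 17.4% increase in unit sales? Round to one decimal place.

+55.0%

Contribution at this volume is 79,070 × £7.92 = £626,234.40.
Operating income = contribution − fixed costs = £626,234.40 − £404,800 = £221,434.40.
Interest = £23,400.00, so EBIT − I = £198,034.40.
Degree of combined leverage = contribution ÷ (EBIT − I) = £626,234.40 ÷ £198,034.40 = 3.1623.
%ΔEPS = DCL × %ΔSales = 3.1623 × +17.4% = +55.0%.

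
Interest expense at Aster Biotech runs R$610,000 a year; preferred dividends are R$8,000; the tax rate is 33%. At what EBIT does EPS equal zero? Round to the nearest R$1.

R$621,940

Preferred dividends are paid after tax, so their pre-tax equivalent is R$8,000 ÷ (1 − 0.33) = R$11,940.30.
EPS = 0 when EBIT covers interest plus the pre-tax preferred burden: R$610,000 + R$11,940.30 = R$621,940.30.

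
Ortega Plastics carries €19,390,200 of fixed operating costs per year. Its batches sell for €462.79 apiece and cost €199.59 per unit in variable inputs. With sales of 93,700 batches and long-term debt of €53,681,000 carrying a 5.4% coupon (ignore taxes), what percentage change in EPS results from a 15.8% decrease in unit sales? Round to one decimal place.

Contribution at this volume is 93,700 × €263.20 = €24,661,840.00.
Subtracting fixed costs: EBIT = €24,661,840.00 − €19,390,200 = €5,271,640.00.
After interest of €2,898,774.00, pre-tax earnings = €2,372,866.00.
Degree of combined leverage = contribution ÷ (EBIT − I) = €24,661,840.00 ÷ €2,372,866.00 = 10.3933.
%ΔEPS = DCL × %ΔSales = 10.3933 × -15.8% = -164.2%.

-164.2%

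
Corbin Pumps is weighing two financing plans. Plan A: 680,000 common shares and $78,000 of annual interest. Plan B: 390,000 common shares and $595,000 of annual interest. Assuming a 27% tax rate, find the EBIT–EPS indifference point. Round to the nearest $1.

$1,290,276

Set EPS_A = EPS_B: (EBIT − $78,000)(1 − 0.27) ÷ 680,000 = (EBIT − $595,000)(1 − 0.27) ÷ 390,000.
Cancelling (1 − t) and cross-multiplying: 390,000·(EBIT − 78,000) = 680,000·(EBIT − 595,000).
EBIT × (680,000 − 390,000) = 595,000 × 680,000 − 78,000 × 390,000 = 374,180,000,000, so EBIT = 374,180,000,000 ÷ 290,000 = 1,290,275.86.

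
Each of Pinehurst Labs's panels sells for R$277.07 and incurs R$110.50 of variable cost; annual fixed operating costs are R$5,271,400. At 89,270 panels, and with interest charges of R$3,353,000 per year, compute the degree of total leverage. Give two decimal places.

2.38

Total contribution margin = 89,270 × R$166.57 = R$14,869,703.90.
Subtracting fixed costs: EBIT = R$14,869,703.90 − R$5,271,400 = R$9,598,303.90. Interest = R$3,353,000.00, so EBIT − I = R$6,245,303.90.
DCL = contribution ÷ (EBIT − I) = R$14,869,703.90 ÷ R$6,245,303.90 = 2.3809.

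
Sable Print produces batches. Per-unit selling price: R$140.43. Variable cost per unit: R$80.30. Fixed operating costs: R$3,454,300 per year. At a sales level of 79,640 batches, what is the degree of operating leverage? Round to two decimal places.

At 79,640 units, contribution = 79,640 × R$60.13 = R$4,788,753.20.
EBIT = R$4,788,753.20 − R$3,454,300 = R$1,334,453.20.
DOL = contribution ÷ EBIT = R$4,788,753.20 ÷ R$1,334,453.20 = 3.5886.

3.59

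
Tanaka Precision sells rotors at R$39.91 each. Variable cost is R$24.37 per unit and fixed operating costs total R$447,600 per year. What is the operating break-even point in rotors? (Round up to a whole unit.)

Contribution margin per unit = R$39.91 − R$24.37 = R$15.54.
Break-even Q = R$447,600 / R$15.54 = 28,803.09 → 28,804 rotors.

28,804 rotors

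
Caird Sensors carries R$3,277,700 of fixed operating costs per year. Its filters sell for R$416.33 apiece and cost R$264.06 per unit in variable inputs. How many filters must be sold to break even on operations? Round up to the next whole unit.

21,526 filters

Contribution margin per unit = R$416.33 − R$264.06 = R$152.27.
Break-even Q = R$3,277,700 / R$152.27 = 21,525.58 → 21,526 filters.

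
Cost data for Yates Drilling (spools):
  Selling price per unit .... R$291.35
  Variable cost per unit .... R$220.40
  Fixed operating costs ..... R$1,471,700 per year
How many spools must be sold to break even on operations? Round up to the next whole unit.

20,743 spools

Each unit contributes R$291.35 − R$220.40 = R$70.95.
Break-even Q = R$1,471,700 / R$70.95 = 20,742.78 → 20,743 spools.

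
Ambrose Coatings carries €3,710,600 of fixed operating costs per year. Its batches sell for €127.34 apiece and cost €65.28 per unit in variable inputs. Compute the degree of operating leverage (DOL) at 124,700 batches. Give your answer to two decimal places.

1.92

Total contribution margin = 124,700 × €62.06 = €7,738,882.00.
Operating income = contribution − fixed costs = €7,738,882.00 − €3,710,600 = €4,028,282.00.
So DOL = total CM / EBIT = €7,738,882.00 / €4,028,282.00 = 1.9211.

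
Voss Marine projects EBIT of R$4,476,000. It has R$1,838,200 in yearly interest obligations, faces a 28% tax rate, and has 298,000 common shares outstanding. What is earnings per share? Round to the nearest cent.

R$6.37

Interest = R$1,838,200.00, so EBT = R$4,476,000 − R$1,838,200.00 = R$2,637,800.00.
Net income = R$2,637,800.00 × (1 − 0.28) = R$1,899,216.00.
Per share: R$1,899,216.00 / 298,000 shares = R$6.37.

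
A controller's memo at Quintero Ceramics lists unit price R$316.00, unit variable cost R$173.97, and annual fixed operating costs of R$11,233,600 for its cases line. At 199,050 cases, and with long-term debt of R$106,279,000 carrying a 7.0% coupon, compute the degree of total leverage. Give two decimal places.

2.95

Total contribution margin = 199,050 × R$142.03 = R$28,271,071.50.
Operating income = contribution − fixed costs = R$28,271,071.50 − R$11,233,600 = R$17,037,471.50. Interest = R$7,439,530.00, so EBIT − I = R$9,597,941.50.
DCL = contribution ÷ (EBIT − I) = R$28,271,071.50 ÷ R$9,597,941.50 = 2.9455.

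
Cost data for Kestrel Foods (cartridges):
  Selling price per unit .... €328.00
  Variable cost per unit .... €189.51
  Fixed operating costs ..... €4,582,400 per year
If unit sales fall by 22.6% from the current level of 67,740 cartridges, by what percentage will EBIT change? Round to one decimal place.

Contribution at this volume is 67,740 × €138.49 = €9,381,312.60.
Subtracting fixed costs: EBIT = €9,381,312.60 − €4,582,400 = €4,798,912.60.
DOL = contribution ÷ EBIT = €9,381,312.60 ÷ €4,798,912.60 = 1.9549.
Operating income changes by 1.9549 × -22.6% = -44.2%.

-44.2%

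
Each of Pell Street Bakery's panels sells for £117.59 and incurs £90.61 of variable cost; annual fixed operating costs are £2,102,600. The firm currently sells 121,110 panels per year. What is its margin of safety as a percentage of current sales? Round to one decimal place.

Each unit contributes £117.59 − £90.61 = £26.98. Break-even units = £2,102,600 ÷ £26.98 = 77,931.80; break-even revenue = 77,931.80 × £117.59 = £9,164,000.52.
Current sales = 121,110 × £117.59 = £14,241,324.90.
Margin of safety = (£14,241,324.90 − £9,164,000.52) ÷ £14,241,324.90 = 35.7%.

35.7%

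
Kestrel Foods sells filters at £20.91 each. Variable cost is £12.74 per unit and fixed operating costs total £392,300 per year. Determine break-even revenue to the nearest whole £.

Contribution margin per unit = £20.91 − £12.74 = £8.17, a CM ratio of £8.17 ÷ £20.91 = 0.3907.
Break-even revenue = fixed costs × price ÷ CM = £392,300 × £20.91 ÷ £8.17 = £1,004,038.

£1,004,038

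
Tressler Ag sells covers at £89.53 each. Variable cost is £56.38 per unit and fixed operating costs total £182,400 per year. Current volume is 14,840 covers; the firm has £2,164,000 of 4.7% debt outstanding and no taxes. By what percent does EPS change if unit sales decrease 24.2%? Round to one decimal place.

-57.3%

Contribution at this volume is 14,840 × £33.15 = £491,946.00.
EBIT = £491,946.00 − £182,400 = £309,546.00.
After interest of £101,708.00, pre-tax earnings = £207,838.00.
DCL = total CM / (EBIT − I) = £491,946.00 / £207,838.00 = 2.3670.
%ΔEPS = DCL × %ΔSales = 2.3670 × -24.2% = -57.3%.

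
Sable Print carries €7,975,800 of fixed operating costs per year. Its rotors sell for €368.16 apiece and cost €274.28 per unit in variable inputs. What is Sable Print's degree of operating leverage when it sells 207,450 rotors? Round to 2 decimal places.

1.69

At 207,450 units, contribution = 207,450 × €93.88 = €19,475,406.00.
EBIT = €19,475,406.00 − €7,975,800 = €11,499,606.00.
So DOL = total CM / EBIT = €19,475,406.00 / €11,499,606.00 = 1.6936.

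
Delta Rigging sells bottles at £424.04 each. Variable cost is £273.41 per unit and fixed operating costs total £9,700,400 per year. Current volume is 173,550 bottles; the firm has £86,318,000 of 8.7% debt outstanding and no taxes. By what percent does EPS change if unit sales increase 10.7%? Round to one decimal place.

At 173,550 units, contribution = 173,550 × £150.63 = £26,141,836.50.
Subtracting fixed costs: EBIT = £26,141,836.50 − £9,700,400 = £16,441,436.50.
Interest = £7,509,666.00, so EBIT − I = £8,931,770.50.
DCL = total CM / (EBIT − I) = £26,141,836.50 / £8,931,770.50 = 2.9268.
EPS therefore changes by 2.9268 × (+10.7%) = +31.3%.

+31.3%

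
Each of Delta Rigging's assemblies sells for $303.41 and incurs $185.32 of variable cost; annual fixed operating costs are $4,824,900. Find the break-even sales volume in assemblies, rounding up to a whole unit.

40,858 assemblies

Contribution margin per unit = $303.41 − $185.32 = $118.09.
Units to break even: $4,824,900 ÷ $118.09 = 40,857.82, rounded up to 40,858.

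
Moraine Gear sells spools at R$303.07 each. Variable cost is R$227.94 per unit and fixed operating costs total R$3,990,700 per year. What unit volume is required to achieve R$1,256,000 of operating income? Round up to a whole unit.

69,835 spools

Contribution margin per unit = R$303.07 − R$227.94 = R$75.13.
Units = (FC + target) / CM = (R$3,990,700 + R$1,256,000) / R$75.13 = 69,834.95, so 69,835 spools.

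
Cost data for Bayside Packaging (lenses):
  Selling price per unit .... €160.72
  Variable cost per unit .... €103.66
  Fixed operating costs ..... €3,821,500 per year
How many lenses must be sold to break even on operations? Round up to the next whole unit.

Unit CM = price − variable cost = €160.72 − €103.66 = €57.06.
Break-even volume = fixed costs ÷ CM per unit = €3,821,500 ÷ €57.06 = 66,973.36, so 66,974 lenses.

66,974 lenses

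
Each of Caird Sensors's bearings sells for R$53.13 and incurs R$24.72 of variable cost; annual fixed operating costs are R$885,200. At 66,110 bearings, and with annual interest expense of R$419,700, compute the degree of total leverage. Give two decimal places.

3.28

Total contribution margin = 66,110 × R$28.41 = R$1,878,185.10.
Subtracting fixed costs: EBIT = R$1,878,185.10 − R$885,200 = R$992,985.10. Interest = R$419,700.00.
DOL = R$1,878,185.10 ÷ R$992,985.10 = 1.8915; DFL = R$992,985.10 ÷ R$573,285.10 = 1.7321.
DCL = DOL × DFL = 1.8915 × 1.7321 = 3.2763.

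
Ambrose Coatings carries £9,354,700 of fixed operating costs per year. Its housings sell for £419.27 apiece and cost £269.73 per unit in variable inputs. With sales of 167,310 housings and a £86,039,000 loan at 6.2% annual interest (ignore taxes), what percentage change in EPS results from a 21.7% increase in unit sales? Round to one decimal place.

Contribution at this volume is 167,310 × £149.54 = £25,019,537.40.
EBIT = £25,019,537.40 − £9,354,700 = £15,664,837.40.
After interest of £5,334,418.00, pre-tax earnings = £10,330,419.40.
Degree of combined leverage = contribution ÷ (EBIT − I) = £25,019,537.40 ÷ £10,330,419.40 = 2.4219.
EPS therefore changes by 2.4219 × (+21.7%) = +52.6%.

+52.6%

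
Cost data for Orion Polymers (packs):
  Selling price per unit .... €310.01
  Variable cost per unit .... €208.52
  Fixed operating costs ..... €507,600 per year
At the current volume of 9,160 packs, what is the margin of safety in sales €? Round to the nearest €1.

€1,289,183

Unit CM = price − variable cost = €310.01 − €208.52 = €101.49. Break-even units = €507,600 ÷ €101.49 = 5,001.48; break-even revenue = 5,001.48 × €310.01 = €1,550,508.19.
Current sales = 9,160 × €310.01 = €2,839,691.60.
Margin of safety = €2,839,691.60 − €1,550,508.19 = €1,289,183.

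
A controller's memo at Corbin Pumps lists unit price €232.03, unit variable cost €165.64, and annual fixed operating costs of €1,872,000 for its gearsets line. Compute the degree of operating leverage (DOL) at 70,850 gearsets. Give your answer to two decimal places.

Total contribution margin = 70,850 × €66.39 = €4,703,731.50.
Operating income = contribution − fixed costs = €4,703,731.50 − €1,872,000 = €2,831,731.50.
DOL = contribution ÷ EBIT = €4,703,731.50 ÷ €2,831,731.50 = 1.6611.

1.66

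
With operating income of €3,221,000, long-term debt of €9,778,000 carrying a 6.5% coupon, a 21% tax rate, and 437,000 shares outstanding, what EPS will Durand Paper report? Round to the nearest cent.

€4.67

Interest = €635,570.00, so EBT = €3,221,000 − €635,570.00 = €2,585,430.00.
Net income = €2,585,430.00 × (1 − 0.21) = €2,042,489.70.
EPS = €2,042,489.70 ÷ 437,000 = €4.67.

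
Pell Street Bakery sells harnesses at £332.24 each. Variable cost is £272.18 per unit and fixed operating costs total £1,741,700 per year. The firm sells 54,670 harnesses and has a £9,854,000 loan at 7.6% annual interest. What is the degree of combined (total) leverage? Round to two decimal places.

4.14

At 54,670 units, contribution = 54,670 × £60.06 = £3,283,480.20.
EBIT = £3,283,480.20 − £1,741,700 = £1,541,780.20. Interest = £748,904.00.
DOL = £3,283,480.20 ÷ £1,541,780.20 = 2.1297; DFL = £1,541,780.20 ÷ £792,876.20 = 1.9445.
Combined leverage = 2.1297 × 1.9445 = 4.1412.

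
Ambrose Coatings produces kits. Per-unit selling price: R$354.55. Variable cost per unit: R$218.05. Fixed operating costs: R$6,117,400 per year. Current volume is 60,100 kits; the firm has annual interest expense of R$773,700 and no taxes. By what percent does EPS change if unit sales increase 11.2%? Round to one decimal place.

Total contribution margin = 60,100 × R$136.50 = R$8,203,650.00.
Subtracting fixed costs: EBIT = R$8,203,650.00 − R$6,117,400 = R$2,086,250.00.
Interest = R$773,700.00, so EBIT − I = R$1,312,550.00.
Degree of combined leverage = contribution ÷ (EBIT − I) = R$8,203,650.00 ÷ R$1,312,550.00 = 6.2502.
EPS therefore changes by 6.2502 × (+11.2%) = +70.0%.

+70.0%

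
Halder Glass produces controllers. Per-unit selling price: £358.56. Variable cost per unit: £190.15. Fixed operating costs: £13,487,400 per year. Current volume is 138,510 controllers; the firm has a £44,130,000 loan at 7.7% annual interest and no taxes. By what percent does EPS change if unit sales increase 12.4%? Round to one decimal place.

Contribution at this volume is 138,510 × £168.41 = £23,326,469.10.
EBIT = £23,326,469.10 − £13,487,400 = £9,839,069.10.
Interest = £3,398,010.00, so EBIT − I = £6,441,059.10.
Degree of combined leverage = contribution ÷ (EBIT − I) = £23,326,469.10 ÷ £6,441,059.10 = 3.6215.
%ΔEPS = DCL × %ΔSales = 3.6215 × +12.4% = +44.9%.

+44.9%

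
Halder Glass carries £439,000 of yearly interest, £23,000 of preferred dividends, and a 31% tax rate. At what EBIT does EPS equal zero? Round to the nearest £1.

Grossing the preferred dividend up to pre-tax terms: £23,000 / (1 − 0.31) = £33,333.33.
EPS = 0 when EBIT covers interest plus the pre-tax preferred burden: £439,000 + £33,333.33 = £472,333.33.

£472,333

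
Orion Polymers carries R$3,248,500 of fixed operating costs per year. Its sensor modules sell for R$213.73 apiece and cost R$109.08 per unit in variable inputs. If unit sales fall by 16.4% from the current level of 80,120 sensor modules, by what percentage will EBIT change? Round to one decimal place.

Contribution at this volume is 80,120 × R$104.65 = R$8,384,558.00.
Operating income = contribution − fixed costs = R$8,384,558.00 − R$3,248,500 = R$5,136,058.00.
So DOL = total CM / EBIT = R$8,384,558.00 / R$5,136,058.00 = 1.6325.
%ΔEBIT = DOL × %ΔSales = 1.6325 × -16.4% = -26.8%.

-26.8%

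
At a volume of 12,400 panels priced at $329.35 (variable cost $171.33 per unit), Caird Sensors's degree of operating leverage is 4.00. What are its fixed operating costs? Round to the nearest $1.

$1,469,586

Total contribution margin = 12,400 × $158.02 = $1,959,448.00.
DOL = contribution / EBIT, so EBIT = $1,959,448.00 / 4.00 = $489,862.00.
And FC = contribution − EBIT = $1,959,448.00 − $489,862.00 = $1,469,586.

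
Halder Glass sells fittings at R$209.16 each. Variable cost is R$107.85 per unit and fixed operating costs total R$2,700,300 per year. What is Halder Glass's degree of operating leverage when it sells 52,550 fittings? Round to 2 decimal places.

2.03

At 52,550 units, contribution = 52,550 × R$101.31 = R$5,323,840.50.
Subtracting fixed costs: EBIT = R$5,323,840.50 − R$2,700,300 = R$2,623,540.50.
Degree of operating leverage = R$5,323,840.50 / R$2,623,540.50 = 2.0293.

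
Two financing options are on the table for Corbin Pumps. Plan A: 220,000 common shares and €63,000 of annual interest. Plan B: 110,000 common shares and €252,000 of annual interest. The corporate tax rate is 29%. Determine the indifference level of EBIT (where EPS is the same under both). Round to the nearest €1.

€441,000

At indifference, (EBIT − 63,000)(1 − t)/220,000 = (EBIT − 252,000)(1 − t)/110,000.
The (1 − t) factor cancels: (EBIT − 63,000) × 110,000 = (EBIT − 252,000) × 220,000.
EBIT × (220,000 − 110,000) = 252,000 × 220,000 − 63,000 × 110,000 = 48,510,000,000, so EBIT = 48,510,000,000 ÷ 110,000 = 441,000.00.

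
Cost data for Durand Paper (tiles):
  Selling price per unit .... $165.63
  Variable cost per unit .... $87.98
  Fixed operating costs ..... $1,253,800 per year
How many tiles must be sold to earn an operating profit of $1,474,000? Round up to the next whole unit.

35,130 tiles

Unit CM = price − variable cost = $165.63 − $87.98 = $77.65.
Units = (FC + target) / CM = ($1,253,800 + $1,474,000) / $77.65 = 35,129.43, so 35,130 tiles.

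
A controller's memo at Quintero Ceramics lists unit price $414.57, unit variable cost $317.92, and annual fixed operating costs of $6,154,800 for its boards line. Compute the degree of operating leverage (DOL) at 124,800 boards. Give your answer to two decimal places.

At 124,800 units, contribution = 124,800 × $96.65 = $12,061,920.00.
Operating income = contribution − fixed costs = $12,061,920.00 − $6,154,800 = $5,907,120.00.
So DOL = total CM / EBIT = $12,061,920.00 / $5,907,120.00 = 2.0419.

2.04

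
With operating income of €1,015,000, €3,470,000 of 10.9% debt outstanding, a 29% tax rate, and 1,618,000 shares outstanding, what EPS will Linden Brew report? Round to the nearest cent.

€0.28

Interest = €378,230.00, so EBT = €1,015,000 − €378,230.00 = €636,770.00.
Net income = €636,770.00 × (1 − 0.29) = €452,106.70.
Per share: €452,106.70 / 1,618,000 shares = €0.28.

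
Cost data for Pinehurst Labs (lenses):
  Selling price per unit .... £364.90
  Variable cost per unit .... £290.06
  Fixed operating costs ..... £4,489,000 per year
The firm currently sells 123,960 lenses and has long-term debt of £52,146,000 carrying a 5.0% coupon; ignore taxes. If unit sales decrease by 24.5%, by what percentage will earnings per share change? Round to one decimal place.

At 123,960 units, contribution = 123,960 × £74.84 = £9,277,166.40.
EBIT = £9,277,166.40 − £4,489,000 = £4,788,166.40.
After interest of £2,607,300.00, pre-tax earnings = £2,180,866.40.
DCL = total CM / (EBIT − I) = £9,277,166.40 / £2,180,866.40 = 4.2539.
%ΔEPS = DCL × %ΔSales = 4.2539 × -24.5% = -104.2%.

-104.2%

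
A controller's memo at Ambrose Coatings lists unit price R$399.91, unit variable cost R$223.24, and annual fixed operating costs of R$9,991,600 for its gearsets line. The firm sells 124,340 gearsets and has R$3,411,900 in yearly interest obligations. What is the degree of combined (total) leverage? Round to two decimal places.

2.57

At 124,340 units, contribution = 124,340 × R$176.67 = R$21,967,147.80.
Operating income = contribution − fixed costs = R$21,967,147.80 − R$9,991,600 = R$11,975,547.80. Interest = R$3,411,900.00.
DOL = R$21,967,147.80 ÷ R$11,975,547.80 = 1.8343; DFL = R$11,975,547.80 ÷ R$8,563,647.80 = 1.3984.
Combined leverage = 1.8343 × 1.3984 = 2.5651.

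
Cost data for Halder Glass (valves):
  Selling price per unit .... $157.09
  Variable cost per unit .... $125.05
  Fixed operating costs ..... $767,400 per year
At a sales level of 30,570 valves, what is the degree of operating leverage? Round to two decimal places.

At 30,570 units, contribution = 30,570 × $32.04 = $979,462.80.
Operating income = contribution − fixed costs = $979,462.80 − $767,400 = $212,062.80.
So DOL = total CM / EBIT = $979,462.80 / $212,062.80 = 4.6187.

4.62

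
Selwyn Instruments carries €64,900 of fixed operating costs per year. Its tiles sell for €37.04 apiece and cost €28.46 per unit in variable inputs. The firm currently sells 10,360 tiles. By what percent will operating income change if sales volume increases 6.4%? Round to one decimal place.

At 10,360 units, contribution = 10,360 × €8.58 = €88,888.80.
EBIT = €88,888.80 − €64,900 = €23,988.80.
So DOL = total CM / EBIT = €88,888.80 / €23,988.80 = 3.7054.
So EBIT moves 3.7054 × (+6.4%) = +23.7%.

+23.7%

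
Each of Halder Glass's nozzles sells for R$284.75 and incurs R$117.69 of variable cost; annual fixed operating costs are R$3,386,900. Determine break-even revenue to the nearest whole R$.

CM per unit = R$284.75 − R$117.69 = R$167.06; CM ratio = R$167.06 / R$284.75 = 0.5867.
Break-even sales = FC ÷ CM ratio = R$3,386,900 × R$284.75 / R$167.06 = R$5,772,895.

R$5,772,895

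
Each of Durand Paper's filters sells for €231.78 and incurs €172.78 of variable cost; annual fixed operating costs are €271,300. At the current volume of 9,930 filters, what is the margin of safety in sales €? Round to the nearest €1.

€1,235,780

Each unit contributes €231.78 − €172.78 = €59.00. Break-even units = €271,300 ÷ €59.00 = 4,598.31; break-even revenue = 4,598.31 × €231.78 = €1,065,795.15.
Current sales = 9,930 × €231.78 = €2,301,575.40.
Margin of safety = €2,301,575.40 − €1,065,795.15 = €1,235,780.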